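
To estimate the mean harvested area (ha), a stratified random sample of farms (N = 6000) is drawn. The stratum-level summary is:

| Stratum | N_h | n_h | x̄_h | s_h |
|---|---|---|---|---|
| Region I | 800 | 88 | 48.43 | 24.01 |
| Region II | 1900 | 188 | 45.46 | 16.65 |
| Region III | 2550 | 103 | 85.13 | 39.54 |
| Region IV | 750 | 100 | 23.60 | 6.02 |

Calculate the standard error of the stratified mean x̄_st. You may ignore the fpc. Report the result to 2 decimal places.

SE(x̄_st) ≈ 1.74

V̂(x̄_st) = Σ W_h² s_h²/n_h, with W_h = N_h/N and N = 6000:
  stratum Region I: (800/6000)²·24.01²/88 = 0.116461
  stratum Region II: (1900/6000)²·16.65²/188 = 0.147868
  stratum Region III: (2550/6000)²·39.54²/103 = 2.74166
  stratum Region IV: (750/6000)²·6.02²/100 = 0.00566256
V̂(x̄_st) = 3.01165
SE(x̄_st) = √3.01165 = 1.73541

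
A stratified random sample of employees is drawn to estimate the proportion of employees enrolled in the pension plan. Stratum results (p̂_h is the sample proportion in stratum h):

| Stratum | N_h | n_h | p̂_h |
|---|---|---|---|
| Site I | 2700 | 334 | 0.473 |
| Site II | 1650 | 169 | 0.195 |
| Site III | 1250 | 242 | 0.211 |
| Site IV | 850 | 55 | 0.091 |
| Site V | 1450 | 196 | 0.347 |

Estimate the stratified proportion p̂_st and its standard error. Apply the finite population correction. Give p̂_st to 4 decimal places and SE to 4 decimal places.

N = 7900; stratum weights W_h = N_h/N.
p̂_st = Σ W_h p̂_h = (2700·0.473 + 1650·0.195 + 1250·0.211 + 850·0.091 + 1450·0.347)/7900 = 0.30925
V̂(p̂_st) = Σ W_h² (1 − n_h/N_h) p̂_h(1−p̂_h)/(n_h−1):
  stratum Site I: (2700/7900)²·(1 − 334/2700)·0.473·0.527/333 = 7.66217e-05
  stratum Site II: (1650/7900)²·(1 − 169/1650)·0.195·0.805/168 = 3.65853e-05
  stratum Site III: (1250/7900)²·(1 − 242/1250)·0.211·0.789/241 = 1.39463e-05
  stratum Site IV: (850/7900)²·(1 − 55/850)·0.091·0.909/54 = 1.65861e-05
  stratum Site V: (1450/7900)²·(1 − 196/1450)·0.347·0.653/195 = 3.38547e-05
V̂(p̂_st) = 0.000177594; SE = √V̂ = 0.0133264

p̂_st ≈ 0.3093, SE ≈ 0.0133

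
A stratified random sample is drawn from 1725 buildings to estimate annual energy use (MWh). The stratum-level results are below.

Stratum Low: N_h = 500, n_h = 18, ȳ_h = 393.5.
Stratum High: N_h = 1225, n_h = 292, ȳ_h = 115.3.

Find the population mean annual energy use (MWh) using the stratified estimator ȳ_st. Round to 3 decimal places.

ȳ_st ≈ 195.938

N = Σ N_h = 1725. Stratum weights W_h = N_h/N.
ȳ_st = (500·393.5 + 1225·115.3) / 1725 = 195.93768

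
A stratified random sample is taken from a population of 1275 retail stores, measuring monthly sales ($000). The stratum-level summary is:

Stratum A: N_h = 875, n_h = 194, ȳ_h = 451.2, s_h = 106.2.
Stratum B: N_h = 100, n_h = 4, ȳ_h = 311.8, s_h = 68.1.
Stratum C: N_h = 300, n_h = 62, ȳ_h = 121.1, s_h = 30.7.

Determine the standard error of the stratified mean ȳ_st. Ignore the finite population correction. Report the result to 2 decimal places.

V̂(ȳ_st) = Σ W_h² s_h²/n_h, with W_h = N_h/N and N = 1275:
  stratum A: (875/1275)²·106.2²/194 = 27.3806
  stratum B: (100/1275)²·68.1²/4 = 7.13204
  stratum C: (300/1275)²·30.7²/62 = 0.841603
V̂(ȳ_st) = 35.3542
SE(ȳ_st) = √35.3542 = 5.94594

SE(ȳ_st) ≈ 5.95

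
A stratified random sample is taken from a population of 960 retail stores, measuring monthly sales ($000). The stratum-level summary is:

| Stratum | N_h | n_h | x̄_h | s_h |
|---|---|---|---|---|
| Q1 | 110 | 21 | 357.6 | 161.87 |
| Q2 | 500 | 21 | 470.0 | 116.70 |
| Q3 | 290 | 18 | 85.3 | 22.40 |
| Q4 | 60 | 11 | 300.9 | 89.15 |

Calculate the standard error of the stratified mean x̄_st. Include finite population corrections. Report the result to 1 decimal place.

V̂(x̄_st) = Σ W_h² (1 − n_h/N_h) s_h²/n_h, with W_h = N_h/N and N = 960:
  stratum Q1: (110/960)²·(1 − 21/110)·161.87²/21 = 13.2542
  stratum Q2: (500/960)²·(1 − 21/500)·116.70²/21 = 168.533
  stratum Q3: (290/960)²·(1 − 18/290)·22.40²/18 = 2.38588
  stratum Q4: (60/960)²·(1 − 11/60)·89.15²/11 = 2.30491
V̂(x̄_st) = 186.478
SE(x̄_st) = √186.478 = 13.6557

SE(x̄_st) ≈ 13.7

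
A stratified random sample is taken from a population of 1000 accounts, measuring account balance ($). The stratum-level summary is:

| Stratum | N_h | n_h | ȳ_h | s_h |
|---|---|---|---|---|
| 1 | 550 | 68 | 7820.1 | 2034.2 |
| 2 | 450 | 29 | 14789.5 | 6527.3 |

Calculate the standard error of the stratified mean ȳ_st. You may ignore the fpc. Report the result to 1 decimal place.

V̂(ȳ_st) = Σ W_h² s_h²/n_h, with W_h = N_h/N and N = 1000:
  stratum 1: (550/1000)²·2034.2²/68 = 18407.9
  stratum 2: (450/1000)²·6527.3²/29 = 297505
V̂(ȳ_st) = 315913
SE(ȳ_st) = √315913 = 562.061

SE(ȳ_st) ≈ 562.1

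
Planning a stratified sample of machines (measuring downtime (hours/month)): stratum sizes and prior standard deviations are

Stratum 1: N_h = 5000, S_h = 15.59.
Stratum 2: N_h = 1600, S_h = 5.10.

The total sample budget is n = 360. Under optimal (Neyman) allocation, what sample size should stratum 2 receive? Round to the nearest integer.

34

Neyman allocation: n_h = n · N_h S_h / Σ N_i S_i, with n = 360.
  stratum 1: N_h·S_h = 5000·15.59 = 77950.00
  stratum 2: N_h·S_h = 1600·5.10 = 8160.00
Σ N_h S_h = 86110.00
n for stratum 2 = 360·8160.00/86110.00 = 34.115 → 34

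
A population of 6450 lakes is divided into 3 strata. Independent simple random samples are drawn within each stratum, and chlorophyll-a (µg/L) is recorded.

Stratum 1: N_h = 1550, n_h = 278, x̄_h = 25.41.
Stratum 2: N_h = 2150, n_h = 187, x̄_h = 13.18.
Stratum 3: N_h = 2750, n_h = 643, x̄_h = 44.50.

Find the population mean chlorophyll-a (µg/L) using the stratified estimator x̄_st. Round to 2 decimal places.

x̄_st ≈ 29.47

N = Σ N_h = 6450. Stratum weights W_h = N_h/N.
x̄_st = (1550·25.41 + 2150·13.18 + 2750·44.50) / 6450 = 29.4725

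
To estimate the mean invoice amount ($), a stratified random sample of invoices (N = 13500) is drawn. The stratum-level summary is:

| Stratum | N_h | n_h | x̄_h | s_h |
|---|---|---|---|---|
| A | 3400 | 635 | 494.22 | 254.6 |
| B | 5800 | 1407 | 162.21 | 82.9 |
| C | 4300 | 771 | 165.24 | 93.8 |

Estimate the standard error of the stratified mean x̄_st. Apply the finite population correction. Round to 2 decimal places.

V̂(x̄_st) = Σ W_h² (1 − n_h/N_h) s_h²/n_h, with W_h = N_h/N and N = 13500:
  stratum A: (3400/13500)²·(1 − 635/3400)·254.6²/635 = 5.26562
  stratum B: (5800/13500)²·(1 − 1407/5800)·82.9²/1407 = 0.682868
  stratum C: (4300/13500)²·(1 − 771/4300)·93.8²/771 = 0.950176
V̂(x̄_st) = 6.89866
SE(x̄_st) = √6.89866 = 2.62653

SE(x̄_st) ≈ 2.63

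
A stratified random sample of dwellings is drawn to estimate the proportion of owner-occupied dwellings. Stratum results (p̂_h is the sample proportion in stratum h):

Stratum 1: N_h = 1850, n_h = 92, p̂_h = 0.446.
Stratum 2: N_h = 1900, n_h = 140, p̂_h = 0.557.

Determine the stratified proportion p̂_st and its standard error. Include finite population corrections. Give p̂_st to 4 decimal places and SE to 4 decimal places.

N = 3750; stratum weights W_h = N_h/N.
p̂_st = Σ W_h p̂_h = (1850·0.446 + 1900·0.557)/3750 = 0.50224
V̂(p̂_st) = Σ W_h² (1 − n_h/N_h) p̂_h(1−p̂_h)/(n_h−1):
  stratum 1: (1850/3750)²·(1 − 92/1850)·0.446·0.554/91 = 0.000627959
  stratum 2: (1900/3750)²·(1 − 140/1900)·0.557·0.443/139 = 0.000422132
V̂(p̂_st) = 0.00105009; SE = √V̂ = 0.0324051

p̂_st ≈ 0.5022, SE ≈ 0.0324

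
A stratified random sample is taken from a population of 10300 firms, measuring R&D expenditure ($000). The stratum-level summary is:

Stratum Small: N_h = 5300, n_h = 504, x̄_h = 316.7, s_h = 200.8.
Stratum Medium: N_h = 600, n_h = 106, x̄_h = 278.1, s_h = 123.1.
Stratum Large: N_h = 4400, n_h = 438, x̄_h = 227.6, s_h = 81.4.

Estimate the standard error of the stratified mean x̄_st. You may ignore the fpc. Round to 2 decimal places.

V̂(x̄_st) = Σ W_h² s_h²/n_h, with W_h = N_h/N and N = 10300:
  stratum Small: (5300/10300)²·200.8²/504 = 21.1824
  stratum Medium: (600/10300)²·123.1²/106 = 0.485108
  stratum Large: (4400/10300)²·81.4²/438 = 2.76061
V̂(x̄_st) = 24.4281
SE(x̄_st) = √24.4281 = 4.94248

SE(x̄_st) ≈ 4.94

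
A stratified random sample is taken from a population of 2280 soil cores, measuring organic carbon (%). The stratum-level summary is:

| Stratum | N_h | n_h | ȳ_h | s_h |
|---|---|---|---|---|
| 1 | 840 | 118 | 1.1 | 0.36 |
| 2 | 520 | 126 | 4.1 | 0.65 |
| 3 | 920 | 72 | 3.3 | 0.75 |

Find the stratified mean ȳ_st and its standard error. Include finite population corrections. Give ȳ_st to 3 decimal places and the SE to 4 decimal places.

ȳ_st ≈ 2.672, SE ≈ 0.0379

ȳ_st = Σ W_h ȳ_h = (840·1.1 + 520·4.1 + 920·3.3)/2280 = 2.67193
V̂(ȳ_st) = Σ W_h² (1 − n_h/N_h) s_h²/n_h, with W_h = N_h/N and N = 2280:
  stratum 1: (840/2280)²·(1 − 118/840)·0.36²/118 = 0.000128136
  stratum 2: (520/2280)²·(1 − 126/520)·0.65²/126 = 0.000132156
  stratum 3: (920/2280)²·(1 − 72/920)·0.75²/72 = 0.00117248
V̂(ȳ_st) = 0.00143277
SE(ȳ_st) = √0.00143277 = 0.0378519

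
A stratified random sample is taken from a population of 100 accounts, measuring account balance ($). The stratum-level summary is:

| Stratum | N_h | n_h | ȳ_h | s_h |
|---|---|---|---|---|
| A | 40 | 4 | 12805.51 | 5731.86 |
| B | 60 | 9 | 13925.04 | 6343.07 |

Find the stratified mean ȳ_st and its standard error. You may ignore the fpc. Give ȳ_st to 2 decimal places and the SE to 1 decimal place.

ȳ_st = Σ W_h ȳ_h = (40·12805.51 + 60·13925.04)/100 = 13477.22800
V̂(ȳ_st) = Σ W_h² s_h²/n_h, with W_h = N_h/N and N = 100:
  stratum A: (40/100)²·5731.86²/4 = 1.31417e+06
  stratum B: (60/100)²·6343.07²/9 = 1.60938e+06
V̂(ȳ_st) = 2.92355e+06
SE(ȳ_st) = √2.92355e+06 = 1709.84

ȳ_st ≈ 13477.23, SE ≈ 1709.8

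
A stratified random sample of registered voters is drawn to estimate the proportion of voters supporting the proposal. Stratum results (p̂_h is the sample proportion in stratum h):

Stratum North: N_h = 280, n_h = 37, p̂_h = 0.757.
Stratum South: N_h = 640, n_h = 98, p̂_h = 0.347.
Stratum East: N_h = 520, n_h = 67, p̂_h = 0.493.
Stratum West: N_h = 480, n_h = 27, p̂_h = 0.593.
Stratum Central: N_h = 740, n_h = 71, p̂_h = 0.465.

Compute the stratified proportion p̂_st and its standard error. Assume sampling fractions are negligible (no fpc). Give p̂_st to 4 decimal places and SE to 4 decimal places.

N = 2660; stratum weights W_h = N_h/N.
p̂_st = Σ W_h p̂_h = (280·0.757 + 640·0.347 + 520·0.493 + 480·0.593 + 740·0.465)/2660 = 0.49592
V̂(p̂_st) = Σ W_h² p̂_h(1−p̂_h)/(n_h−1):
  stratum North: (280/2660)²·0.757·0.243/36 = 5.66177e-05
  stratum South: (640/2660)²·0.347·0.653/97 = 0.000135228
  stratum East: (520/2660)²·0.493·0.507/66 = 0.000144729
  stratum West: (480/2660)²·0.593·0.407/26 = 0.00030227
  stratum Central: (740/2660)²·0.465·0.535/70 = 0.000275048
V̂(p̂_st) = 0.000913893; SE = √V̂ = 0.0302307

p̂_st ≈ 0.4959, SE ≈ 0.0302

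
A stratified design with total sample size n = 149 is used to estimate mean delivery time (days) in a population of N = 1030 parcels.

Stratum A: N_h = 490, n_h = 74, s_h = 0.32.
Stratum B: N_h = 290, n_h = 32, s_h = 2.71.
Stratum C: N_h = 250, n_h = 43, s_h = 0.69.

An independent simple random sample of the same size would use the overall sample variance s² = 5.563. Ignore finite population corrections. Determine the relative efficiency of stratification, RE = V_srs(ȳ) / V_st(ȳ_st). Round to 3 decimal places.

RE ≈ 1.949

V̂(ȳ_st) = Σ W_h² s_h²/n_h, with W_h = N_h/N and N = 1030:
  stratum A: (490/1030)²·0.32²/74 = 0.000313174
  stratum B: (290/1030)²·2.71²/32 = 0.0181932
  stratum C: (250/1030)²·0.69²/43 = 0.000652282
V_st = 0.0191587
V_srs = s²/n = 5.563/149 = 0.0373356
Relative efficiency = V_srs / V_st = 0.0373356/0.0191587 = 1.9488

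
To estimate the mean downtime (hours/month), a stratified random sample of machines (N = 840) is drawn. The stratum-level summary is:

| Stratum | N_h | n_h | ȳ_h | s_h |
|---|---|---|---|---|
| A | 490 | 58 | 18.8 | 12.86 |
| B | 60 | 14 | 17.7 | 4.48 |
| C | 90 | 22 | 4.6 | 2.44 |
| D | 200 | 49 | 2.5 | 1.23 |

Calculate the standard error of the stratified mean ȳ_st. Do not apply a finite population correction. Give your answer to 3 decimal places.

V̂(ȳ_st) = Σ W_h² s_h²/n_h, with W_h = N_h/N and N = 840:
  stratum A: (490/840)²·12.86²/58 = 0.970259
  stratum B: (60/840)²·4.48²/14 = 0.00731429
  stratum C: (90/840)²·2.44²/22 = 0.00310659
  stratum D: (200/840)²·1.23²/49 = 0.00175031
V̂(ȳ_st) = 0.98243
SE(ȳ_st) = √0.98243 = 0.991176

SE(ȳ_st) ≈ 0.991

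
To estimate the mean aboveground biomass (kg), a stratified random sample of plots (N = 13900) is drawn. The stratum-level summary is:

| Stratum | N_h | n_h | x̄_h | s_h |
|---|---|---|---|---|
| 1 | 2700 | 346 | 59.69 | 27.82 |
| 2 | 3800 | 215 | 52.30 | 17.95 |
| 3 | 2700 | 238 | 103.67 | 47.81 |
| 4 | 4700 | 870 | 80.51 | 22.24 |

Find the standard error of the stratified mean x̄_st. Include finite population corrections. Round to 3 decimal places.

SE(x̄_st) ≈ 0.750

V̂(x̄_st) = Σ W_h² (1 − n_h/N_h) s_h²/n_h, with W_h = N_h/N and N = 13900:
  stratum 1: (2700/13900)²·(1 − 346/2700)·27.82²/346 = 0.0735832
  stratum 2: (3800/13900)²·(1 − 215/3800)·17.95²/215 = 0.105666
  stratum 3: (2700/13900)²·(1 − 238/2700)·47.81²/238 = 0.330432
  stratum 4: (4700/13900)²·(1 − 870/4700)·22.24²/870 = 0.0529685
V̂(x̄_st) = 0.56265
SE(x̄_st) = √0.56265 = 0.7501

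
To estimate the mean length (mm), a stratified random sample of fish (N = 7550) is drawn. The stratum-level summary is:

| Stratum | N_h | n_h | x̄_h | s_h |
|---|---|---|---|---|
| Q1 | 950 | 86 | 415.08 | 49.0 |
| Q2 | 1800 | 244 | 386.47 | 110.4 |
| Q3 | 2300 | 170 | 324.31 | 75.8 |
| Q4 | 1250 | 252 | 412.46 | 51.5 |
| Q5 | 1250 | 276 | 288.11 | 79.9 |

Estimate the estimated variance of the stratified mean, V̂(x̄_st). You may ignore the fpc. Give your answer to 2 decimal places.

V̂(x̄_st) = Σ W_h² s_h²/n_h, with W_h = N_h/N and N = 7550:
  stratum Q1: (950/7550)²·49.0²/86 = 0.442025
  stratum Q2: (1800/7550)²·110.4²/244 = 2.83922
  stratum Q3: (2300/7550)²·75.8²/170 = 3.13654
  stratum Q4: (1250/7550)²·51.5²/252 = 0.288496
  stratum Q5: (1250/7550)²·79.9²/276 = 0.634031
V̂(x̄_st) = 7.34032

V̂(x̄_st) ≈ 7.34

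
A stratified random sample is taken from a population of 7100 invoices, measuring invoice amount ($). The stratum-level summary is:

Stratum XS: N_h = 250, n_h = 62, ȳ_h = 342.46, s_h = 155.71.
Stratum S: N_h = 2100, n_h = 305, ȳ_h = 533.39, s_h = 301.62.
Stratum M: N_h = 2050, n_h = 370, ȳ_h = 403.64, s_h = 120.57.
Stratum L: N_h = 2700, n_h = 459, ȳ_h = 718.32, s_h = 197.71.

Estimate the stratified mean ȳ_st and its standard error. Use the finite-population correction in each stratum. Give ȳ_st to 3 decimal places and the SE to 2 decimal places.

ȳ_st = Σ W_h ȳ_h = (250·342.46 + 2100·533.39 + 2050·403.64 + 2700·718.32)/7100 = 559.52958
V̂(ȳ_st) = Σ W_h² (1 − n_h/N_h) s_h²/n_h, with W_h = N_h/N and N = 7100:
  stratum XS: (250/7100)²·(1 − 62/250)·155.71²/62 = 0.364605
  stratum S: (2100/7100)²·(1 − 305/2100)·301.62²/305 = 22.3042
  stratum M: (2050/7100)²·(1 − 370/2050)·120.57²/370 = 2.68425
  stratum L: (2700/7100)²·(1 − 459/2700)·197.71²/459 = 10.2219
V̂(ȳ_st) = 35.575
SE(ȳ_st) = √35.575 = 5.96448

ȳ_st ≈ 559.530, SE ≈ 5.96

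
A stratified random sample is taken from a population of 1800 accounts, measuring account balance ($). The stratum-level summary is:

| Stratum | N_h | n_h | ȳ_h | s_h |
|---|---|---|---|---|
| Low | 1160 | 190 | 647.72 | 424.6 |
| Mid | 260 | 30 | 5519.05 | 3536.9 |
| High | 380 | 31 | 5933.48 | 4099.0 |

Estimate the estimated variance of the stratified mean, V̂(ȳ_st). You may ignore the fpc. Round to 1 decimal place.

V̂(ȳ_st) ≈ 33249.7

V̂(ȳ_st) = Σ W_h² s_h²/n_h, with W_h = N_h/N and N = 1800:
  stratum Low: (1160/1800)²·424.6²/190 = 394.074
  stratum Mid: (260/1800)²·3536.9²/30 = 8700.14
  stratum High: (380/1800)²·4099.0²/31 = 24155.5
V̂(ȳ_st) = 33249.7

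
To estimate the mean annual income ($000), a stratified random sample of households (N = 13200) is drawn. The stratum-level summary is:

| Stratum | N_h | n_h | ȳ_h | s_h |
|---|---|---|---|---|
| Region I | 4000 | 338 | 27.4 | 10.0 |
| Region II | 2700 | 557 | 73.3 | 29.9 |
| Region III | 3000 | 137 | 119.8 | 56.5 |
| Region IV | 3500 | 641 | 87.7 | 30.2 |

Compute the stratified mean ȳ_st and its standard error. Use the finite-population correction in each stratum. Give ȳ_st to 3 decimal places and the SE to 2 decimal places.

ȳ_st ≈ 73.777, SE ≈ 1.14

ȳ_st = Σ W_h ȳ_h = (4000·27.4 + 2700·73.3 + 3000·119.8 + 3500·87.7)/13200 = 73.77727
V̂(ȳ_st) = Σ W_h² (1 − n_h/N_h) s_h²/n_h, with W_h = N_h/N and N = 13200:
  stratum Region I: (4000/13200)²·(1 − 338/4000)·10.0²/338 = 0.0248722
  stratum Region II: (2700/13200)²·(1 − 557/2700)·29.9²/557 = 0.0532998
  stratum Region III: (3000/13200)²·(1 − 137/3000)·56.5²/137 = 1.14861
  stratum Region IV: (3500/13200)²·(1 − 641/3500)·30.2²/641 = 0.0817128
V̂(ȳ_st) = 1.30849
SE(ȳ_st) = √1.30849 = 1.14389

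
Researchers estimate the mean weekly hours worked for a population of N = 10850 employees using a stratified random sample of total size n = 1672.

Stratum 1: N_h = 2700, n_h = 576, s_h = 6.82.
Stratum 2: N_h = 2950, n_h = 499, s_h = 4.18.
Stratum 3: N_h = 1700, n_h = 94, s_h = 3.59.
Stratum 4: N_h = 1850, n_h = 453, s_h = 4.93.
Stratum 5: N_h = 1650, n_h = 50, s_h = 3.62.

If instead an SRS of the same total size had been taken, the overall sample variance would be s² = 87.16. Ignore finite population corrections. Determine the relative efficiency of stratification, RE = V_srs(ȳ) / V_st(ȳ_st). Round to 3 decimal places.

RE ≈ 2.806

V̂(ȳ_st) = Σ W_h² s_h²/n_h, with W_h = N_h/N and N = 10850:
  stratum 1: (2700/10850)²·6.82²/576 = 0.00500051
  stratum 2: (2950/10850)²·4.18²/499 = 0.00258843
  stratum 3: (1700/10850)²·3.59²/94 = 0.00336589
  stratum 4: (1850/10850)²·4.93²/453 = 0.00155984
  stratum 5: (1650/10850)²·3.62²/50 = 0.00606116
V_st = 0.0185758
V_srs = s²/n = 87.16/1672 = 0.0521292
Relative efficiency = V_srs / V_st = 0.0521292/0.0185758 = 2.8063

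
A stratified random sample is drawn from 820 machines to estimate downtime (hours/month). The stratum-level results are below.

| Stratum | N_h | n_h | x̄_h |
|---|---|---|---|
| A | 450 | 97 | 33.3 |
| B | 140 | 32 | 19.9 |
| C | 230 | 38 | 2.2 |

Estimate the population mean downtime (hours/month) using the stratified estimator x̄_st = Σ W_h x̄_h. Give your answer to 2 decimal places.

x̄_st ≈ 22.29

N = Σ N_h = 820. Stratum weights W_h = N_h/N.
x̄_st = (450·33.3 + 140·19.9 + 230·2.2) / 820 = 22.2890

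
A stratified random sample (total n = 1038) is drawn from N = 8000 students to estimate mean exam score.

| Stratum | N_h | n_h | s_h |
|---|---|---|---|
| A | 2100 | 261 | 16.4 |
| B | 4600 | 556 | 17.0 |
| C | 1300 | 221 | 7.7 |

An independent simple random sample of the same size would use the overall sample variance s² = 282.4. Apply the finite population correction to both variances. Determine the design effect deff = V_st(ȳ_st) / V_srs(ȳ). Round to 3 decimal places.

deff ≈ 0.926

V̂(ȳ_st) = Σ W_h² (1 − n_h/N_h) s_h²/n_h, with W_h = N_h/N and N = 8000:
  stratum A: (2100/8000)²·(1 − 261/2100)·16.4²/261 = 0.0621825
  stratum B: (4600/8000)²·(1 − 556/4600)·17.0²/556 = 0.151082
  stratum C: (1300/8000)²·(1 − 221/1300)·7.7²/221 = 0.00587995
V_st = 0.219144
V_srs = (1 − 1038/8000)·282.4/1038 = 0.236762
deff = V_st / V_srs = 0.219144/0.236762 = 0.9256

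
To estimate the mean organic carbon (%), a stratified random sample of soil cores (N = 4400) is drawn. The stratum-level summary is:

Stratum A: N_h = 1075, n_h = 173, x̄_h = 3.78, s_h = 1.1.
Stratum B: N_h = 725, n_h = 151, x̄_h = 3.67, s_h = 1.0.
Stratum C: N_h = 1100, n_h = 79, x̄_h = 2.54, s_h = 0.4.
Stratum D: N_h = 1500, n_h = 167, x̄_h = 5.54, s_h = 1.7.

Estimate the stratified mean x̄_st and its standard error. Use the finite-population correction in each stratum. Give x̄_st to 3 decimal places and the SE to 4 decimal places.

x̄_st ≈ 4.052, SE ≈ 0.0490

x̄_st = Σ W_h x̄_h = (1075·3.78 + 725·3.67 + 1100·2.54 + 1500·5.54)/4400 = 4.05187
V̂(x̄_st) = Σ W_h² (1 − n_h/N_h) s_h²/n_h, with W_h = N_h/N and N = 4400:
  stratum A: (1075/4400)²·(1 − 173/1075)·1.1²/173 = 0.000350307
  stratum B: (725/4400)²·(1 − 151/725)·1.0²/151 = 0.000142353
  stratum C: (1100/4400)²·(1 − 79/1100)·0.4²/79 = 0.000117491
  stratum D: (1500/4400)²·(1 − 167/1500)·1.7²/167 = 0.0017873
V̂(x̄_st) = 0.00239745
SE(x̄_st) = √0.00239745 = 0.0489638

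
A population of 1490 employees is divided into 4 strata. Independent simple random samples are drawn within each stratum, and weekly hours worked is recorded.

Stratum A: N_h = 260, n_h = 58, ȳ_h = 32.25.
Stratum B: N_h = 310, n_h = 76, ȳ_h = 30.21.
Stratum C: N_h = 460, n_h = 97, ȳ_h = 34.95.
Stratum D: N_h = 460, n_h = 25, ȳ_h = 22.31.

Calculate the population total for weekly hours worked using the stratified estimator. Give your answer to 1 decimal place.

τ̂_st ≈ 44089.7

τ̂_st = Σ N_h ȳ_h = 260·32.25 + 310·30.21 + 460·34.95 + 460·22.31 = 44089.7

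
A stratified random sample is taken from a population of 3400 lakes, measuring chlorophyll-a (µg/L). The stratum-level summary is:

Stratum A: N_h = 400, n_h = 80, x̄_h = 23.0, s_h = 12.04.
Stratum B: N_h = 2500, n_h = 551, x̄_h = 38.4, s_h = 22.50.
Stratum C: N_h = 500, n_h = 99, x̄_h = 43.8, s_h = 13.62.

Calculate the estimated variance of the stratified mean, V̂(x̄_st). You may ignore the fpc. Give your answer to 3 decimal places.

V̂(x̄_st) = Σ W_h² s_h²/n_h, with W_h = N_h/N and N = 3400:
  stratum A: (400/3400)²·12.04²/80 = 0.0250799
  stratum B: (2500/3400)²·22.50²/551 = 0.496747
  stratum C: (500/3400)²·13.62²/99 = 0.040523
V̂(x̄_st) = 0.56235

V̂(x̄_st) ≈ 0.562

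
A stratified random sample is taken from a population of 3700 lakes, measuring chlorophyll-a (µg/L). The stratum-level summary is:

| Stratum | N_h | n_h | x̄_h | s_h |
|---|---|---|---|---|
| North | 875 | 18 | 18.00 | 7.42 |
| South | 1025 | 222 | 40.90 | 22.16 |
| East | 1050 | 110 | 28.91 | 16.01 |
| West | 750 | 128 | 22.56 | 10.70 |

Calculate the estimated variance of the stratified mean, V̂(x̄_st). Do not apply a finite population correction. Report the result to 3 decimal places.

V̂(x̄_st) ≈ 0.565

V̂(x̄_st) = Σ W_h² s_h²/n_h, with W_h = N_h/N and N = 3700:
  stratum North: (875/3700)²·7.42²/18 = 0.17106
  stratum South: (1025/3700)²·22.16²/222 = 0.169758
  stratum East: (1050/3700)²·16.01²/110 = 0.187657
  stratum West: (750/3700)²·10.70²/128 = 0.0367516
V̂(x̄_st) = 0.565227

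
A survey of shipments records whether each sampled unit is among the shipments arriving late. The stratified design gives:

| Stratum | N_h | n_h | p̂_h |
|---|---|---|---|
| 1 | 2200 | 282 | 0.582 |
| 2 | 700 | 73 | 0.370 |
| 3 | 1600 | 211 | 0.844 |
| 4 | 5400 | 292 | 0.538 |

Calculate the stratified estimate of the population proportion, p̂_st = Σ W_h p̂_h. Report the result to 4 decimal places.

p̂_st ≈ 0.5854

N = 9900; stratum weights W_h = N_h/N.
p̂_st = Σ W_h p̂_h = (2200·0.582 + 700·0.370 + 1600·0.844 + 5400·0.538)/9900 = 0.58535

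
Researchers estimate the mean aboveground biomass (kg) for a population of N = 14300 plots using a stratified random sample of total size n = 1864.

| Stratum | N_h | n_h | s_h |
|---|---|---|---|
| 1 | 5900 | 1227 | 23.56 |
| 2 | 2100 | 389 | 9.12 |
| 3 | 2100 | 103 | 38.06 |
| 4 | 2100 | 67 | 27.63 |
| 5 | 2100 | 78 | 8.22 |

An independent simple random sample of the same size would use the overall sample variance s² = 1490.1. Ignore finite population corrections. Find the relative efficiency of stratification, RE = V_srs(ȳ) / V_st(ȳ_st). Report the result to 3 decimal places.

RE ≈ 1.231

V̂(ȳ_st) = Σ W_h² s_h²/n_h, with W_h = N_h/N and N = 14300:
  stratum 1: (5900/14300)²·23.56²/1227 = 0.0770084
  stratum 2: (2100/14300)²·9.12²/389 = 0.00461112
  stratum 3: (2100/14300)²·38.06²/103 = 0.303296
  stratum 4: (2100/14300)²·27.63²/67 = 0.245727
  stratum 5: (2100/14300)²·8.22²/78 = 0.0186817
V_st = 0.649325
V_srs = s²/n = 1490.1/1864 = 0.79941
Relative efficiency = V_srs / V_st = 0.79941/0.649325 = 1.2311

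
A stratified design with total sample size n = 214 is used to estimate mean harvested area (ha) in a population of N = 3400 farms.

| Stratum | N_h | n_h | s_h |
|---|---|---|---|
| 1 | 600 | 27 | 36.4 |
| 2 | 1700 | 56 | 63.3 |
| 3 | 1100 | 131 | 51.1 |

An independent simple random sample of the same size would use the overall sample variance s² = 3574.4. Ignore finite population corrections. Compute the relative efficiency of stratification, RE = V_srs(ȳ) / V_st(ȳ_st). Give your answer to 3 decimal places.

RE ≈ 0.777

V̂(ȳ_st) = Σ W_h² s_h²/n_h, with W_h = N_h/N and N = 3400:
  stratum 1: (600/3400)²·36.4²/27 = 1.52821
  stratum 2: (1700/3400)²·63.3²/56 = 17.8879
  stratum 3: (1100/3400)²·51.1²/131 = 2.0864
V_st = 21.5025
V_srs = s²/n = 3574.4/214 = 16.7028
Relative efficiency = V_srs / V_st = 16.7028/21.5025 = 0.7768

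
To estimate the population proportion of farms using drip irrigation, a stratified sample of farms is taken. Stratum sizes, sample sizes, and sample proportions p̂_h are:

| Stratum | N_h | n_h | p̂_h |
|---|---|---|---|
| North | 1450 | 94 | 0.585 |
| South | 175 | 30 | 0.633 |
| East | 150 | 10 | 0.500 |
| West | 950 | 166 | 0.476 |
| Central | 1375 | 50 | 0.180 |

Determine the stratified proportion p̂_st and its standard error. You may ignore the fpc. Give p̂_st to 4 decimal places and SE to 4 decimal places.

N = 4100; stratum weights W_h = N_h/N.
p̂_st = Σ W_h p̂_h = (1450·0.585 + 175·0.633 + 150·0.500 + 950·0.476 + 1375·0.180)/4100 = 0.42286
V̂(p̂_st) = Σ W_h² p̂_h(1−p̂_h)/(n_h−1):
  stratum North: (1450/4100)²·0.585·0.415/93 = 0.000326505
  stratum South: (175/4100)²·0.633·0.367/29 = 1.45942e-05
  stratum East: (150/4100)²·0.500·0.500/9 = 3.71802e-05
  stratum West: (950/4100)²·0.476·0.524/165 = 8.11585e-05
  stratum Central: (1375/4100)²·0.180·0.820/49 = 0.000338788
V̂(p̂_st) = 0.000798225; SE = √V̂ = 0.0282529

p̂_st ≈ 0.4229, SE ≈ 0.0283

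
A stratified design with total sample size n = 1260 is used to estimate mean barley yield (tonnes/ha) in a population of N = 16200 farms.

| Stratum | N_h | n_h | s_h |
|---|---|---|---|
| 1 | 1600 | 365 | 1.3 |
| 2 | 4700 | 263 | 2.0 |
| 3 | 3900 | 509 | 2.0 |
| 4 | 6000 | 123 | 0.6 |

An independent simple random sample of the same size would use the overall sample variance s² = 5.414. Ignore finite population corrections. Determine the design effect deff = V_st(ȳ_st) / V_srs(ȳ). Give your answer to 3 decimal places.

deff ≈ 0.508

V̂(ȳ_st) = Σ W_h² s_h²/n_h, with W_h = N_h/N and N = 16200:
  stratum 1: (1600/16200)²·1.3²/365 = 4.51652e-05
  stratum 2: (4700/16200)²·2.0²/263 = 0.00128018
  stratum 3: (3900/16200)²·2.0²/509 = 0.000455451
  stratum 4: (6000/16200)²·0.6²/123 = 0.000401485
V_st = 0.00218228
V_srs = s²/n = 5.414/1260 = 0.00429683
deff = V_st / V_srs = 0.00218228/0.00429683 = 0.5079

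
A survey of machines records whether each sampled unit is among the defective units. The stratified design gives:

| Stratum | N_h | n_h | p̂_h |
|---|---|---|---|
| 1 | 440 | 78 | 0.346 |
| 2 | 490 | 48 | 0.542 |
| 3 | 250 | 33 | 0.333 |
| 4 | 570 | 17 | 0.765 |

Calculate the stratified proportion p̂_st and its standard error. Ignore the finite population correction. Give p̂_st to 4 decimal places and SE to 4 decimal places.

N = 1750; stratum weights W_h = N_h/N.
p̂_st = Σ W_h p̂_h = (440·0.346 + 490·0.542 + 250·0.333 + 570·0.765)/1750 = 0.53550
V̂(p̂_st) = Σ W_h² p̂_h(1−p̂_h)/(n_h−1):
  stratum 1: (440/1750)²·0.346·0.654/77 = 0.000185777
  stratum 2: (490/1750)²·0.542·0.458/47 = 0.000414079
  stratum 3: (250/1750)²·0.333·0.667/32 = 0.000141652
  stratum 4: (570/1750)²·0.765·0.235/16 = 0.00119202
V̂(p̂_st) = 0.00193353; SE = √V̂ = 0.0439719

p̂_st ≈ 0.5355, SE ≈ 0.0440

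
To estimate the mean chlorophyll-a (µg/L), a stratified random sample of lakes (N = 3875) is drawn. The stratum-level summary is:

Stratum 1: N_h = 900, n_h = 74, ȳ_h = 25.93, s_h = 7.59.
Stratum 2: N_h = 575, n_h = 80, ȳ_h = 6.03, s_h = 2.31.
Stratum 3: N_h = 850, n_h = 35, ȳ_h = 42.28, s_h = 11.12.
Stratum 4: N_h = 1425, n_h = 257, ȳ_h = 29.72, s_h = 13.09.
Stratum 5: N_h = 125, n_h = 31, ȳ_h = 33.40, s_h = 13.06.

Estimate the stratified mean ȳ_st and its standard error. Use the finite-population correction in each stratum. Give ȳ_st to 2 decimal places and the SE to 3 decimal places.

ȳ_st ≈ 28.20, SE ≈ 0.530

ȳ_st = Σ W_h ȳ_h = (900·25.93 + 575·6.03 + 850·42.28 + 1425·29.72 + 125·33.40)/3875 = 28.19826
V̂(ȳ_st) = Σ W_h² (1 − n_h/N_h) s_h²/n_h, with W_h = N_h/N and N = 3875:
  stratum 1: (900/3875)²·(1 − 74/900)·7.59²/74 = 0.0385417
  stratum 2: (575/3875)²·(1 − 80/575)·2.31²/80 = 0.00126434
  stratum 3: (850/3875)²·(1 − 35/850)·11.12²/35 = 0.162995
  stratum 4: (1425/3875)²·(1 − 257/1425)·13.09²/257 = 0.0739027
  stratum 5: (125/3875)²·(1 − 31/125)·13.06²/31 = 0.00430546
V̂(ȳ_st) = 0.281009
SE(ȳ_st) = √0.281009 = 0.530103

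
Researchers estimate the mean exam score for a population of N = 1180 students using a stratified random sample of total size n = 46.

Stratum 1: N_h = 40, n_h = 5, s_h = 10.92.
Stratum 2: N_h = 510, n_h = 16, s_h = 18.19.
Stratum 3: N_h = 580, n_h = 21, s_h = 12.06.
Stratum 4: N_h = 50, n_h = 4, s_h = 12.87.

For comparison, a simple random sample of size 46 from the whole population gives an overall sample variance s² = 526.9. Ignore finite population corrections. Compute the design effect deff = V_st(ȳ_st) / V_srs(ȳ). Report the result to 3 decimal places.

deff ≈ 0.492

V̂(ȳ_st) = Σ W_h² s_h²/n_h, with W_h = N_h/N and N = 1180:
  stratum 1: (40/1180)²·10.92²/5 = 0.0274051
  stratum 2: (510/1180)²·18.19²/16 = 3.86297
  stratum 3: (580/1180)²·12.06²/21 = 1.67327
  stratum 4: (50/1180)²·12.87²/4 = 0.0743487
V_st = 5.638
V_srs = s²/n = 526.9/46 = 11.4543
deff = V_st / V_srs = 5.638/11.4543 = 0.4922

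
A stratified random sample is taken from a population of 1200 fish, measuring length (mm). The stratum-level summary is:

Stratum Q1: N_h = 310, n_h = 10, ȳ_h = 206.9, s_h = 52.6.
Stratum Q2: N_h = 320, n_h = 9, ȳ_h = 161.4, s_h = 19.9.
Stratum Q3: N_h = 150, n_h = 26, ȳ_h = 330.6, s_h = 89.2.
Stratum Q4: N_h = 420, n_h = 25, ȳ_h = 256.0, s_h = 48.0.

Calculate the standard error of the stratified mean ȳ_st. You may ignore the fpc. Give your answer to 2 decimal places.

SE(ȳ_st) ≈ 6.14

V̂(ȳ_st) = Σ W_h² s_h²/n_h, with W_h = N_h/N and N = 1200:
  stratum Q1: (310/1200)²·52.6²/10 = 18.4643
  stratum Q2: (320/1200)²·19.9²/9 = 3.12897
  stratum Q3: (150/1200)²·89.2²/26 = 4.78163
  stratum Q4: (420/1200)²·48.0²/25 = 11.2896
V̂(ȳ_st) = 37.6645
SE(ȳ_st) = √37.6645 = 6.13714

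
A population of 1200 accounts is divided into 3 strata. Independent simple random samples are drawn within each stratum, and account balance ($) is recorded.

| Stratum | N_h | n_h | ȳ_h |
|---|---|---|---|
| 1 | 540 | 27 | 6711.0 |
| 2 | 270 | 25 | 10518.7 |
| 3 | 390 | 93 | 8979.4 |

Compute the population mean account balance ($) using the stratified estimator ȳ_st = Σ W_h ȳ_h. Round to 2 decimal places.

ȳ_st ≈ 8304.96

N = Σ N_h = 1200. Stratum weights W_h = N_h/N.
ȳ_st = (540·6711.0 + 270·10518.7 + 390·8979.4) / 1200 = 8304.9625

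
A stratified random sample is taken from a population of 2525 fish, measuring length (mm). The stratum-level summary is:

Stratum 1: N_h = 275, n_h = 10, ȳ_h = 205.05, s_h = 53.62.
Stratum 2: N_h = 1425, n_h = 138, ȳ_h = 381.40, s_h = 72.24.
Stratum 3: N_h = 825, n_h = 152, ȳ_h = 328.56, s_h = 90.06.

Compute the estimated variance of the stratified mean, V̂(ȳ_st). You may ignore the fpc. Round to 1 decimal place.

V̂(ȳ_st) ≈ 21.2

V̂(ȳ_st) = Σ W_h² s_h²/n_h, with W_h = N_h/N and N = 2525:
  stratum 1: (275/2525)²·53.62²/10 = 3.41033
  stratum 2: (1425/2525)²·72.24²/138 = 12.0443
  stratum 3: (825/2525)²·90.06²/152 = 5.69646
V̂(ȳ_st) = 21.1511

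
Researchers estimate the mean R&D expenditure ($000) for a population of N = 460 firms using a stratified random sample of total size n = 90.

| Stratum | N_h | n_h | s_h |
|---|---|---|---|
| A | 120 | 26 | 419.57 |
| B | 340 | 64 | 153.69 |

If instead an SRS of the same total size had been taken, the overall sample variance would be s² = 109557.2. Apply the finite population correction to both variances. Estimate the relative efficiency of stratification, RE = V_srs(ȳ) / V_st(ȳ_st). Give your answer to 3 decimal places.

V̂(ȳ_st) = Σ W_h² (1 − n_h/N_h) s_h²/n_h, with W_h = N_h/N and N = 460:
  stratum A: (120/460)²·(1 − 26/120)·419.57²/26 = 360.935
  stratum B: (340/460)²·(1 − 64/340)·153.69²/64 = 163.675
V_st = 524.61
V_srs = (1 − 90/460)·109557.2/90 = 979.134
Relative efficiency = V_srs / V_st = 979.134/524.61 = 1.8664

RE ≈ 1.866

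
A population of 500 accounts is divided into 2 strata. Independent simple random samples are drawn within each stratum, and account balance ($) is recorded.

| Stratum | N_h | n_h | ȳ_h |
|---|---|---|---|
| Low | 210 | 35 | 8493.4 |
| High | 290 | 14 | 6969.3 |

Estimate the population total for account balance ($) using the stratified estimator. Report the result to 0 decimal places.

τ̂_st = Σ N_h ȳ_h = 210·8493.4 + 290·6969.3 = 3804711

τ̂_st ≈ 3804711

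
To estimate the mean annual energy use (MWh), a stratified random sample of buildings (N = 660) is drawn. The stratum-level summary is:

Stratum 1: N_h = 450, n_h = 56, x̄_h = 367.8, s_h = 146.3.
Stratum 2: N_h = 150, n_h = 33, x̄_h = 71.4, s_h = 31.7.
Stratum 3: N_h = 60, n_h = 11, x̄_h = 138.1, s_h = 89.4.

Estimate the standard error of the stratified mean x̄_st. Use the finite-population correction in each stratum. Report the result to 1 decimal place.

SE(x̄_st) ≈ 12.7

V̂(x̄_st) = Σ W_h² (1 − n_h/N_h) s_h²/n_h, with W_h = N_h/N and N = 660:
  stratum 1: (450/660)²·(1 − 56/450)·146.3²/56 = 155.568
  stratum 2: (150/660)²·(1 − 33/150)·31.7²/33 = 1.22686
  stratum 3: (60/660)²·(1 − 11/60)·89.4²/11 = 4.9039
V̂(x̄_st) = 161.699
SE(x̄_st) = √161.699 = 12.7161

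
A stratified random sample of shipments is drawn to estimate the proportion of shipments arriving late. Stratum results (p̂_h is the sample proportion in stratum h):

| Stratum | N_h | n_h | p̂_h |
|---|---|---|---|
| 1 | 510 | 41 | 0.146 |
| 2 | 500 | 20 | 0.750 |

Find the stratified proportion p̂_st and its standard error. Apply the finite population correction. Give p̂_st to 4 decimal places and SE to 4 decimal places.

N = 1010; stratum weights W_h = N_h/N.
p̂_st = Σ W_h p̂_h = (510·0.146 + 500·0.750)/1010 = 0.44501
V̂(p̂_st) = Σ W_h² (1 − n_h/N_h) p̂_h(1−p̂_h)/(n_h−1):
  stratum 1: (510/1010)²·(1 − 41/510)·0.146·0.854/40 = 0.000730888
  stratum 2: (500/1010)²·(1 − 20/500)·0.750·0.250/19 = 0.00232175
V̂(p̂_st) = 0.00305264; SE = √V̂ = 0.0552507

p̂_st ≈ 0.4450, SE ≈ 0.0553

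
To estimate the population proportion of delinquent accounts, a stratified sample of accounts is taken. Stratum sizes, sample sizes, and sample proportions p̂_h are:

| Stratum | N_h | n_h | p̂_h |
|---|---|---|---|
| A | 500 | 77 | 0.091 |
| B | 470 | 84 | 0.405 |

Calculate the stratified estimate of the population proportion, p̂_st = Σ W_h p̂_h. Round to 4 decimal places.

N = 970; stratum weights W_h = N_h/N.
p̂_st = Σ W_h p̂_h = (500·0.091 + 470·0.405)/970 = 0.24314

p̂_st ≈ 0.2431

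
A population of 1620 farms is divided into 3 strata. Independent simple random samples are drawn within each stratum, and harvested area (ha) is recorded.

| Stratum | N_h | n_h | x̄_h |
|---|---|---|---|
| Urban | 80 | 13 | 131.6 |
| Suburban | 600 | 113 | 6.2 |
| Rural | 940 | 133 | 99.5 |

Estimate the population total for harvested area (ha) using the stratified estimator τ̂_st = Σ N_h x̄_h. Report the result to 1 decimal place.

τ̂_st ≈ 107778.0

τ̂_st = Σ N_h x̄_h = 80·131.6 + 600·6.2 + 940·99.5 = 107778.0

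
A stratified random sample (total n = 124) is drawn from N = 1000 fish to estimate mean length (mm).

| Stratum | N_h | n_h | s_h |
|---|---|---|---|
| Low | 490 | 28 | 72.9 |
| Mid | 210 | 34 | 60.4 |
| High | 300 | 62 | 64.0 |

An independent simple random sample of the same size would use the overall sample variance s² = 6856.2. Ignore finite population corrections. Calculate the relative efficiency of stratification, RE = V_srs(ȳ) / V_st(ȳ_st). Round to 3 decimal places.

V̂(ȳ_st) = Σ W_h² s_h²/n_h, with W_h = N_h/N and N = 1000:
  stratum Low: (490/1000)²·72.9²/28 = 45.5711
  stratum Mid: (210/1000)²·60.4²/34 = 4.73188
  stratum High: (300/1000)²·64.0²/62 = 5.94581
V_st = 56.2488
V_srs = s²/n = 6856.2/124 = 55.2919
Relative efficiency = V_srs / V_st = 55.2919/56.2488 = 0.9830

RE ≈ 0.983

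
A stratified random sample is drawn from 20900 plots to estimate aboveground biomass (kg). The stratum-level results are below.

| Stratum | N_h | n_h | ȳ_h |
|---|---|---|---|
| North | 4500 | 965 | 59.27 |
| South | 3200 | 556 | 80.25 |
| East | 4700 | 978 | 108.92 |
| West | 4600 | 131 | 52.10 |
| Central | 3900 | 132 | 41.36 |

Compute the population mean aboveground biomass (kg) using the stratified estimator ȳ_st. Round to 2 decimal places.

N = Σ N_h = 20900. Stratum weights W_h = N_h/N.
ȳ_st = (4500·59.27 + 3200·80.25 + 4700·108.92 + 4600·52.10 + 3900·41.36) / 20900 = 68.7274

ȳ_st ≈ 68.73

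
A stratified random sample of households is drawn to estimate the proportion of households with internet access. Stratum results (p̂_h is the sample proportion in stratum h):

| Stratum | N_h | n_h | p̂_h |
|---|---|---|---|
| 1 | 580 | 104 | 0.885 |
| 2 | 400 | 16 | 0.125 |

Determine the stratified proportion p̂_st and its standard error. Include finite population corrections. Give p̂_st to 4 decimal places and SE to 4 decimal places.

N = 980; stratum weights W_h = N_h/N.
p̂_st = Σ W_h p̂_h = (580·0.885 + 400·0.125)/980 = 0.57480
V̂(p̂_st) = Σ W_h² (1 − n_h/N_h) p̂_h(1−p̂_h)/(n_h−1):
  stratum 1: (580/980)²·(1 − 104/580)·0.885·0.115/103 = 0.000284045
  stratum 2: (400/980)²·(1 − 16/400)·0.125·0.875/15 = 0.00116618
V̂(p̂_st) = 0.00145023; SE = √V̂ = 0.0380818

p̂_st ≈ 0.5748, SE ≈ 0.0381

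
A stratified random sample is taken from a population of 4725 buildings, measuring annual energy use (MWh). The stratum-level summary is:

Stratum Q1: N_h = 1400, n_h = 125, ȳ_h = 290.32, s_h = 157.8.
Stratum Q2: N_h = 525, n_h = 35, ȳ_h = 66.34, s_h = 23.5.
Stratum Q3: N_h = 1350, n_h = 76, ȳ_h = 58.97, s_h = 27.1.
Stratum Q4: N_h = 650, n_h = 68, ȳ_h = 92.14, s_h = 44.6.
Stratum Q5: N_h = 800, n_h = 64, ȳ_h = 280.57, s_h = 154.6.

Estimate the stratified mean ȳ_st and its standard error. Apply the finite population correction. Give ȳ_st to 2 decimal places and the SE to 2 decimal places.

ȳ_st ≈ 170.42, SE ≈ 5.22

ȳ_st = Σ W_h ȳ_h = (1400·290.32 + 525·66.34 + 1350·58.97 + 650·92.14 + 800·280.57)/4725 = 170.41968
V̂(ȳ_st) = Σ W_h² (1 − n_h/N_h) s_h²/n_h, with W_h = N_h/N and N = 4725:
  stratum Q1: (1400/4725)²·(1 − 125/1400)·157.8²/125 = 15.9272
  stratum Q2: (525/4725)²·(1 − 35/525)·23.5²/35 = 0.181811
  stratum Q3: (1350/4725)²·(1 − 76/1350)·27.1²/76 = 0.744431
  stratum Q4: (650/4725)²·(1 − 68/650)·44.6²/68 = 0.495671
  stratum Q5: (800/4725)²·(1 − 64/800)·154.6²/64 = 9.84925
V̂(ȳ_st) = 27.1983
SE(ȳ_st) = √27.1983 = 5.2152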